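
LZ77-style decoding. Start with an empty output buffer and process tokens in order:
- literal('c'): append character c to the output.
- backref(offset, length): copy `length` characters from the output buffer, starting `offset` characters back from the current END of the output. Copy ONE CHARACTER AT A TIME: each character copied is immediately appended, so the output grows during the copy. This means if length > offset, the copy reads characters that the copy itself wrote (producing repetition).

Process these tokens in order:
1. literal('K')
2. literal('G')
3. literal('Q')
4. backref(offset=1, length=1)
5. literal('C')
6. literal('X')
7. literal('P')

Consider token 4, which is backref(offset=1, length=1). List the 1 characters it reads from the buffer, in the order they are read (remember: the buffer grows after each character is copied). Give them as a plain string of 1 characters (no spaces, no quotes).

Token 1: literal('K'). Output: "K"
Token 2: literal('G'). Output: "KG"
Token 3: literal('Q'). Output: "KGQ"
Token 4: backref(off=1, len=1). Buffer before: "KGQ" (len 3)
  byte 1: read out[2]='Q', append. Buffer now: "KGQQ"

Answer: Q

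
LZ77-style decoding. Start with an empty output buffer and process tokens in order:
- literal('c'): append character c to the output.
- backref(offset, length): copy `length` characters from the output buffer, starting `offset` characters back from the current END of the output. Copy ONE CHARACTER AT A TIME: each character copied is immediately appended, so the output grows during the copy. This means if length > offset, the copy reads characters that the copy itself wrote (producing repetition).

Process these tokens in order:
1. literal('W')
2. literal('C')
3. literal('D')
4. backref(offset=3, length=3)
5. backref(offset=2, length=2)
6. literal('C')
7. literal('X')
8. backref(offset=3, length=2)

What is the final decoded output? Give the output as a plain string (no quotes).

Answer: WCDWCDCDCXDC

Derivation:
Token 1: literal('W'). Output: "W"
Token 2: literal('C'). Output: "WC"
Token 3: literal('D'). Output: "WCD"
Token 4: backref(off=3, len=3). Copied 'WCD' from pos 0. Output: "WCDWCD"
Token 5: backref(off=2, len=2). Copied 'CD' from pos 4. Output: "WCDWCDCD"
Token 6: literal('C'). Output: "WCDWCDCDC"
Token 7: literal('X'). Output: "WCDWCDCDCX"
Token 8: backref(off=3, len=2). Copied 'DC' from pos 7. Output: "WCDWCDCDCXDC"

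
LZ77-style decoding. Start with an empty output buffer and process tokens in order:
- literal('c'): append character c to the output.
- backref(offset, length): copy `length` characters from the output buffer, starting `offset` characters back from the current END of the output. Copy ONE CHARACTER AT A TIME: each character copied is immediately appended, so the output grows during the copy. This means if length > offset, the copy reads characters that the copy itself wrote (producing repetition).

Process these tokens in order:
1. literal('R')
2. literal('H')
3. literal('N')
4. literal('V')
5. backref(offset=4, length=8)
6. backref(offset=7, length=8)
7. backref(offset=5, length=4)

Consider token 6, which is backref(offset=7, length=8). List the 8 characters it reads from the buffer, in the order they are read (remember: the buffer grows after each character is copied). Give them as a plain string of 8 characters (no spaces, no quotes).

Token 1: literal('R'). Output: "R"
Token 2: literal('H'). Output: "RH"
Token 3: literal('N'). Output: "RHN"
Token 4: literal('V'). Output: "RHNV"
Token 5: backref(off=4, len=8) (overlapping!). Copied 'RHNVRHNV' from pos 0. Output: "RHNVRHNVRHNV"
Token 6: backref(off=7, len=8). Buffer before: "RHNVRHNVRHNV" (len 12)
  byte 1: read out[5]='H', append. Buffer now: "RHNVRHNVRHNVH"
  byte 2: read out[6]='N', append. Buffer now: "RHNVRHNVRHNVHN"
  byte 3: read out[7]='V', append. Buffer now: "RHNVRHNVRHNVHNV"
  byte 4: read out[8]='R', append. Buffer now: "RHNVRHNVRHNVHNVR"
  byte 5: read out[9]='H', append. Buffer now: "RHNVRHNVRHNVHNVRH"
  byte 6: read out[10]='N', append. Buffer now: "RHNVRHNVRHNVHNVRHN"
  byte 7: read out[11]='V', append. Buffer now: "RHNVRHNVRHNVHNVRHNV"
  byte 8: read out[12]='H', append. Buffer now: "RHNVRHNVRHNVHNVRHNVH"

Answer: HNVRHNVH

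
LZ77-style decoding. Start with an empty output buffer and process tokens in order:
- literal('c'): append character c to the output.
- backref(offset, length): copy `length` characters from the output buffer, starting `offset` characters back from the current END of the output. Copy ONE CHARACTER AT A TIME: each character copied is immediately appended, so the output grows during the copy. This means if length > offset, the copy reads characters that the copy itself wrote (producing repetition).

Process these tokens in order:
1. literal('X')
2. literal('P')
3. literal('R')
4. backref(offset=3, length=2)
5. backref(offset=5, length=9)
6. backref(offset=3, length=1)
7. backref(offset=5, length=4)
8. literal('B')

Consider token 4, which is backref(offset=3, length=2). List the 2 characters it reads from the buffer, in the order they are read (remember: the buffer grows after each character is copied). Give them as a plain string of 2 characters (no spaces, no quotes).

Token 1: literal('X'). Output: "X"
Token 2: literal('P'). Output: "XP"
Token 3: literal('R'). Output: "XPR"
Token 4: backref(off=3, len=2). Buffer before: "XPR" (len 3)
  byte 1: read out[0]='X', append. Buffer now: "XPRX"
  byte 2: read out[1]='P', append. Buffer now: "XPRXP"

Answer: XP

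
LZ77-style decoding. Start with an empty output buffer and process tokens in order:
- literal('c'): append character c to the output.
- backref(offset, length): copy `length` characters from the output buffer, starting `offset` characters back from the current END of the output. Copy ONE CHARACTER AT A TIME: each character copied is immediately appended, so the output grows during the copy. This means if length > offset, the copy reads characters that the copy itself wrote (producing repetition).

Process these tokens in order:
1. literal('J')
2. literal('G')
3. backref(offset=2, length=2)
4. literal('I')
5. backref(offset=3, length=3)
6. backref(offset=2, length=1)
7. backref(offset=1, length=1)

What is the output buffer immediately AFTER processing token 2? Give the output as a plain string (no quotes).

Token 1: literal('J'). Output: "J"
Token 2: literal('G'). Output: "JG"

Answer: JG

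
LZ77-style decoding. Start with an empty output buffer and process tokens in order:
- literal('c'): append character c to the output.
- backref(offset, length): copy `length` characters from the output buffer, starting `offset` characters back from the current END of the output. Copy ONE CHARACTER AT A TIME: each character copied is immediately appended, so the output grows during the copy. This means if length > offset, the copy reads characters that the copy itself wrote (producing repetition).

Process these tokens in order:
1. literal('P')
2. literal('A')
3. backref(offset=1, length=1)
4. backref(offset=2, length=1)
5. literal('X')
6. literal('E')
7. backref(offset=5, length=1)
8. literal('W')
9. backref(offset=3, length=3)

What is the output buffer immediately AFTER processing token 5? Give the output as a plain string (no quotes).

Token 1: literal('P'). Output: "P"
Token 2: literal('A'). Output: "PA"
Token 3: backref(off=1, len=1). Copied 'A' from pos 1. Output: "PAA"
Token 4: backref(off=2, len=1). Copied 'A' from pos 1. Output: "PAAA"
Token 5: literal('X'). Output: "PAAAX"

Answer: PAAAX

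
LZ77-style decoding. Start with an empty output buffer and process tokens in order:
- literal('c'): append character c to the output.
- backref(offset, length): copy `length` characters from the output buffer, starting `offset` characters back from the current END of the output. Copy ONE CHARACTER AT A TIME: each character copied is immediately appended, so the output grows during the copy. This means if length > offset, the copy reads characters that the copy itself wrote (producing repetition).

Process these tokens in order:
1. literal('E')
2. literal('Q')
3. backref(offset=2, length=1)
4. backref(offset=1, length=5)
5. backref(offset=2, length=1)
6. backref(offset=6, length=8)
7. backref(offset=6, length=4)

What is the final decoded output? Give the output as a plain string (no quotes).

Token 1: literal('E'). Output: "E"
Token 2: literal('Q'). Output: "EQ"
Token 3: backref(off=2, len=1). Copied 'E' from pos 0. Output: "EQE"
Token 4: backref(off=1, len=5) (overlapping!). Copied 'EEEEE' from pos 2. Output: "EQEEEEEE"
Token 5: backref(off=2, len=1). Copied 'E' from pos 6. Output: "EQEEEEEEE"
Token 6: backref(off=6, len=8) (overlapping!). Copied 'EEEEEEEE' from pos 3. Output: "EQEEEEEEEEEEEEEEE"
Token 7: backref(off=6, len=4). Copied 'EEEE' from pos 11. Output: "EQEEEEEEEEEEEEEEEEEEE"

Answer: EQEEEEEEEEEEEEEEEEEEE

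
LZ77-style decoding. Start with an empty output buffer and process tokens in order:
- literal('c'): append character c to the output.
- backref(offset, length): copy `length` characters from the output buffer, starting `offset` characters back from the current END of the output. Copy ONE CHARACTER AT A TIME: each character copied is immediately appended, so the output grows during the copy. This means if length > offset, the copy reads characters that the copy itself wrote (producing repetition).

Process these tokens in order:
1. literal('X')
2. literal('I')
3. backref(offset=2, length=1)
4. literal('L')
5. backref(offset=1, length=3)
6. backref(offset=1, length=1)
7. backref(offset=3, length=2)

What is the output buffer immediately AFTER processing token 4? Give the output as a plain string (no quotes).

Answer: XIXL

Derivation:
Token 1: literal('X'). Output: "X"
Token 2: literal('I'). Output: "XI"
Token 3: backref(off=2, len=1). Copied 'X' from pos 0. Output: "XIX"
Token 4: literal('L'). Output: "XIXL"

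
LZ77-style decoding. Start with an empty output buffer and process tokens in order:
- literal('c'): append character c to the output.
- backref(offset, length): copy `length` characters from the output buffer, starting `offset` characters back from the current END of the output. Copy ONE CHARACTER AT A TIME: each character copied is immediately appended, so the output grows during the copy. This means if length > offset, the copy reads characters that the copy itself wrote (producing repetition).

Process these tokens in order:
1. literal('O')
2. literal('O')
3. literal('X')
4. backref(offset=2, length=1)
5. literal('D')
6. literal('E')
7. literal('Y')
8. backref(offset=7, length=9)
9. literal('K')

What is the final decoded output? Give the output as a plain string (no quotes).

Token 1: literal('O'). Output: "O"
Token 2: literal('O'). Output: "OO"
Token 3: literal('X'). Output: "OOX"
Token 4: backref(off=2, len=1). Copied 'O' from pos 1. Output: "OOXO"
Token 5: literal('D'). Output: "OOXOD"
Token 6: literal('E'). Output: "OOXODE"
Token 7: literal('Y'). Output: "OOXODEY"
Token 8: backref(off=7, len=9) (overlapping!). Copied 'OOXODEYOO' from pos 0. Output: "OOXODEYOOXODEYOO"
Token 9: literal('K'). Output: "OOXODEYOOXODEYOOK"

Answer: OOXODEYOOXODEYOOK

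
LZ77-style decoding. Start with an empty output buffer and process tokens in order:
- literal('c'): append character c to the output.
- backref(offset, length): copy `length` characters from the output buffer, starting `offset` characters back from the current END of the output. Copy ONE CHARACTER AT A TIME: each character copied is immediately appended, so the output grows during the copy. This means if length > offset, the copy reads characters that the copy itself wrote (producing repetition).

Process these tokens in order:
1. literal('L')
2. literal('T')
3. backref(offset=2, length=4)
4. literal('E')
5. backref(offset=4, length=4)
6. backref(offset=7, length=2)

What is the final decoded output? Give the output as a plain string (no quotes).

Answer: LTLTLTETLTELT

Derivation:
Token 1: literal('L'). Output: "L"
Token 2: literal('T'). Output: "LT"
Token 3: backref(off=2, len=4) (overlapping!). Copied 'LTLT' from pos 0. Output: "LTLTLT"
Token 4: literal('E'). Output: "LTLTLTE"
Token 5: backref(off=4, len=4). Copied 'TLTE' from pos 3. Output: "LTLTLTETLTE"
Token 6: backref(off=7, len=2). Copied 'LT' from pos 4. Output: "LTLTLTETLTELT"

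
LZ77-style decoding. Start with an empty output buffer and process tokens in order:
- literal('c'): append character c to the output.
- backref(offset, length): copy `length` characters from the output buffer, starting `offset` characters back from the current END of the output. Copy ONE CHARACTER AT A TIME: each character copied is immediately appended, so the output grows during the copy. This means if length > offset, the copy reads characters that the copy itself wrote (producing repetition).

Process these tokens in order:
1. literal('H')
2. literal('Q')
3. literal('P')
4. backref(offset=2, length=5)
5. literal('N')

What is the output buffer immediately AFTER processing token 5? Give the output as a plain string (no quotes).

Answer: HQPQPQPQN

Derivation:
Token 1: literal('H'). Output: "H"
Token 2: literal('Q'). Output: "HQ"
Token 3: literal('P'). Output: "HQP"
Token 4: backref(off=2, len=5) (overlapping!). Copied 'QPQPQ' from pos 1. Output: "HQPQPQPQ"
Token 5: literal('N'). Output: "HQPQPQPQN"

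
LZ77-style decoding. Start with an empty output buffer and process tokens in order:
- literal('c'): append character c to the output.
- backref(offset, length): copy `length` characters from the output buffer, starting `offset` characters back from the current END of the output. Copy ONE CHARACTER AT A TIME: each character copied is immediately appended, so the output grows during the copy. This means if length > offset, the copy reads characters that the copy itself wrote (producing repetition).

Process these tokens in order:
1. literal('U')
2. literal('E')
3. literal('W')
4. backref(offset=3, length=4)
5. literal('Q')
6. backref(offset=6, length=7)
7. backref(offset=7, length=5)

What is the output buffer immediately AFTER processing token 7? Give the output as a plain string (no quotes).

Answer: UEWUEWUQWUEWUQWWUEWU

Derivation:
Token 1: literal('U'). Output: "U"
Token 2: literal('E'). Output: "UE"
Token 3: literal('W'). Output: "UEW"
Token 4: backref(off=3, len=4) (overlapping!). Copied 'UEWU' from pos 0. Output: "UEWUEWU"
Token 5: literal('Q'). Output: "UEWUEWUQ"
Token 6: backref(off=6, len=7) (overlapping!). Copied 'WUEWUQW' from pos 2. Output: "UEWUEWUQWUEWUQW"
Token 7: backref(off=7, len=5). Copied 'WUEWU' from pos 8. Output: "UEWUEWUQWUEWUQWWUEWU"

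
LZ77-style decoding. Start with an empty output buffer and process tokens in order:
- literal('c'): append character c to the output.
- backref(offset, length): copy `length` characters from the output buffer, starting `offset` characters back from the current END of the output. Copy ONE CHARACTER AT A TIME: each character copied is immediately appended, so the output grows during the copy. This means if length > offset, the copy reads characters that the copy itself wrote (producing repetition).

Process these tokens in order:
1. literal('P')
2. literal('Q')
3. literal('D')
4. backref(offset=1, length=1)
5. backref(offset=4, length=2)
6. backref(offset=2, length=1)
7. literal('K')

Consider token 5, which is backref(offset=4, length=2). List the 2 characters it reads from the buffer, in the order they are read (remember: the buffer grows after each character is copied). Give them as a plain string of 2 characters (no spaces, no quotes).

Answer: PQ

Derivation:
Token 1: literal('P'). Output: "P"
Token 2: literal('Q'). Output: "PQ"
Token 3: literal('D'). Output: "PQD"
Token 4: backref(off=1, len=1). Copied 'D' from pos 2. Output: "PQDD"
Token 5: backref(off=4, len=2). Buffer before: "PQDD" (len 4)
  byte 1: read out[0]='P', append. Buffer now: "PQDDP"
  byte 2: read out[1]='Q', append. Buffer now: "PQDDPQ"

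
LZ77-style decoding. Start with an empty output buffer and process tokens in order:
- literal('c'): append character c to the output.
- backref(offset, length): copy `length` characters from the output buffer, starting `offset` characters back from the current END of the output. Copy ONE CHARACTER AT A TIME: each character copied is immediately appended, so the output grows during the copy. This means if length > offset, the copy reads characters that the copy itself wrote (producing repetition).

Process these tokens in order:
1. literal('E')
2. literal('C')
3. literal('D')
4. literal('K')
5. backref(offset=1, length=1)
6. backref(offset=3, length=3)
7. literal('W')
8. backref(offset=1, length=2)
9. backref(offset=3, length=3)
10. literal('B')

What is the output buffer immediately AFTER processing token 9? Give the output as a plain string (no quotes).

Answer: ECDKKDKKWWWWWW

Derivation:
Token 1: literal('E'). Output: "E"
Token 2: literal('C'). Output: "EC"
Token 3: literal('D'). Output: "ECD"
Token 4: literal('K'). Output: "ECDK"
Token 5: backref(off=1, len=1). Copied 'K' from pos 3. Output: "ECDKK"
Token 6: backref(off=3, len=3). Copied 'DKK' from pos 2. Output: "ECDKKDKK"
Token 7: literal('W'). Output: "ECDKKDKKW"
Token 8: backref(off=1, len=2) (overlapping!). Copied 'WW' from pos 8. Output: "ECDKKDKKWWW"
Token 9: backref(off=3, len=3). Copied 'WWW' from pos 8. Output: "ECDKKDKKWWWWWW"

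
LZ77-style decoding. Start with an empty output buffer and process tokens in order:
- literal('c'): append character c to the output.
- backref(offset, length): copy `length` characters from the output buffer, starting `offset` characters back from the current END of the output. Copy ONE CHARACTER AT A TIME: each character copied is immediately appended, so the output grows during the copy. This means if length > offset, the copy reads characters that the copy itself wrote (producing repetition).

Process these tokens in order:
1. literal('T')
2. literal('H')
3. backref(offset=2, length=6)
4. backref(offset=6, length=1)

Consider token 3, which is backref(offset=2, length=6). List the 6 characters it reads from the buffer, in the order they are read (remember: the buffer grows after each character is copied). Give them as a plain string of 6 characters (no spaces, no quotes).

Token 1: literal('T'). Output: "T"
Token 2: literal('H'). Output: "TH"
Token 3: backref(off=2, len=6). Buffer before: "TH" (len 2)
  byte 1: read out[0]='T', append. Buffer now: "THT"
  byte 2: read out[1]='H', append. Buffer now: "THTH"
  byte 3: read out[2]='T', append. Buffer now: "THTHT"
  byte 4: read out[3]='H', append. Buffer now: "THTHTH"
  byte 5: read out[4]='T', append. Buffer now: "THTHTHT"
  byte 6: read out[5]='H', append. Buffer now: "THTHTHTH"

Answer: THTHTH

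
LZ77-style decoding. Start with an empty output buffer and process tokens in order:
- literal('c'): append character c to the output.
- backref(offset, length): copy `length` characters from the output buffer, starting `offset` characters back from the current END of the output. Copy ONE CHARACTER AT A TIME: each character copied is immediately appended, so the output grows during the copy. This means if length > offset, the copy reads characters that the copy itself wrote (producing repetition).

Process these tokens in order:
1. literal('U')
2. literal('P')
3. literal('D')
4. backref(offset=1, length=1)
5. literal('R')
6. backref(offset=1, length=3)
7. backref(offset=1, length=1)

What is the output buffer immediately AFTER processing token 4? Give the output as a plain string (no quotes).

Token 1: literal('U'). Output: "U"
Token 2: literal('P'). Output: "UP"
Token 3: literal('D'). Output: "UPD"
Token 4: backref(off=1, len=1). Copied 'D' from pos 2. Output: "UPDD"

Answer: UPDD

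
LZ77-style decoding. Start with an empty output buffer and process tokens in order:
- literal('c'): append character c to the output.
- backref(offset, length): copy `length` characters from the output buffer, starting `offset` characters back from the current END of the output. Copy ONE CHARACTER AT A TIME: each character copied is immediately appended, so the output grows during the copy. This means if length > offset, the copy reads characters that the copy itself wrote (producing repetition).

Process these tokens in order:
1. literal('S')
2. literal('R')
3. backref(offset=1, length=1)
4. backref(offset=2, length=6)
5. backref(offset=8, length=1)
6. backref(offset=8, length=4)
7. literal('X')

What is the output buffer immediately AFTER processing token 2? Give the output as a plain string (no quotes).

Answer: SR

Derivation:
Token 1: literal('S'). Output: "S"
Token 2: literal('R'). Output: "SR"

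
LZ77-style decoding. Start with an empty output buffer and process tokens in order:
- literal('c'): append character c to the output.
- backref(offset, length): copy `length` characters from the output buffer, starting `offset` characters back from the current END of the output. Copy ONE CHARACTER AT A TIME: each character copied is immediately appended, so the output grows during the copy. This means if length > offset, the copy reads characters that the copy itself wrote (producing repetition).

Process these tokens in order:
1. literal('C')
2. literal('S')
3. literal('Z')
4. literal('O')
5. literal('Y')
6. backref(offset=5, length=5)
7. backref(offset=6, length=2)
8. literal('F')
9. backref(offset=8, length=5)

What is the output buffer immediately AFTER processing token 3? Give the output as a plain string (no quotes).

Answer: CSZ

Derivation:
Token 1: literal('C'). Output: "C"
Token 2: literal('S'). Output: "CS"
Token 3: literal('Z'). Output: "CSZ"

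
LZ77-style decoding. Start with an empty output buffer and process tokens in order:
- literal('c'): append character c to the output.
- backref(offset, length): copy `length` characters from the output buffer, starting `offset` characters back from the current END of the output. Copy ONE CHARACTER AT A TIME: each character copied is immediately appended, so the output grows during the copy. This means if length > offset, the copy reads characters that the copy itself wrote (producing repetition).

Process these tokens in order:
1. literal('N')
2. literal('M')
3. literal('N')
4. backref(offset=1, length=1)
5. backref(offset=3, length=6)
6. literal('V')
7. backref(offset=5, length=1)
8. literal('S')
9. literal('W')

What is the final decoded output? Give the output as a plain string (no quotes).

Token 1: literal('N'). Output: "N"
Token 2: literal('M'). Output: "NM"
Token 3: literal('N'). Output: "NMN"
Token 4: backref(off=1, len=1). Copied 'N' from pos 2. Output: "NMNN"
Token 5: backref(off=3, len=6) (overlapping!). Copied 'MNNMNN' from pos 1. Output: "NMNNMNNMNN"
Token 6: literal('V'). Output: "NMNNMNNMNNV"
Token 7: backref(off=5, len=1). Copied 'N' from pos 6. Output: "NMNNMNNMNNVN"
Token 8: literal('S'). Output: "NMNNMNNMNNVNS"
Token 9: literal('W'). Output: "NMNNMNNMNNVNSW"

Answer: NMNNMNNMNNVNSW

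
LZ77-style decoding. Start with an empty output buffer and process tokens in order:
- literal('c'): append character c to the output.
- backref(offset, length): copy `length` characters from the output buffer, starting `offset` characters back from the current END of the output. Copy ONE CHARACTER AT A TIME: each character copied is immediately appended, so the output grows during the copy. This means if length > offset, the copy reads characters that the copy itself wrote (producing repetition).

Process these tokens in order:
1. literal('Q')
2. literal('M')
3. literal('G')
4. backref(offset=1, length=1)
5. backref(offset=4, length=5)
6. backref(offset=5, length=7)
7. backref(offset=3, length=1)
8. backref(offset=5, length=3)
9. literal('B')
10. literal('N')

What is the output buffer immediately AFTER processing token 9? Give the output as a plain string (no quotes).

Answer: QMGGQMGGQQMGGQQMQGQQB

Derivation:
Token 1: literal('Q'). Output: "Q"
Token 2: literal('M'). Output: "QM"
Token 3: literal('G'). Output: "QMG"
Token 4: backref(off=1, len=1). Copied 'G' from pos 2. Output: "QMGG"
Token 5: backref(off=4, len=5) (overlapping!). Copied 'QMGGQ' from pos 0. Output: "QMGGQMGGQ"
Token 6: backref(off=5, len=7) (overlapping!). Copied 'QMGGQQM' from pos 4. Output: "QMGGQMGGQQMGGQQM"
Token 7: backref(off=3, len=1). Copied 'Q' from pos 13. Output: "QMGGQMGGQQMGGQQMQ"
Token 8: backref(off=5, len=3). Copied 'GQQ' from pos 12. Output: "QMGGQMGGQQMGGQQMQGQQ"
Token 9: literal('B'). Output: "QMGGQMGGQQMGGQQMQGQQB"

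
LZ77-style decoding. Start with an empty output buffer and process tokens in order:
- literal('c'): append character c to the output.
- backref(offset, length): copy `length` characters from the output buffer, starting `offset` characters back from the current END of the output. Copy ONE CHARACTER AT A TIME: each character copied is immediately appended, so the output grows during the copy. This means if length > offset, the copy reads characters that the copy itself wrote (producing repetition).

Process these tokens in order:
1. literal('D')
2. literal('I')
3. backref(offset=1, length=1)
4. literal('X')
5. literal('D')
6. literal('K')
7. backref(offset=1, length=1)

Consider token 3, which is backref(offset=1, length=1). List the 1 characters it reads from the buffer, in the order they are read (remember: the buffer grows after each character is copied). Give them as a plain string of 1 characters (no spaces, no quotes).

Answer: I

Derivation:
Token 1: literal('D'). Output: "D"
Token 2: literal('I'). Output: "DI"
Token 3: backref(off=1, len=1). Buffer before: "DI" (len 2)
  byte 1: read out[1]='I', append. Buffer now: "DII"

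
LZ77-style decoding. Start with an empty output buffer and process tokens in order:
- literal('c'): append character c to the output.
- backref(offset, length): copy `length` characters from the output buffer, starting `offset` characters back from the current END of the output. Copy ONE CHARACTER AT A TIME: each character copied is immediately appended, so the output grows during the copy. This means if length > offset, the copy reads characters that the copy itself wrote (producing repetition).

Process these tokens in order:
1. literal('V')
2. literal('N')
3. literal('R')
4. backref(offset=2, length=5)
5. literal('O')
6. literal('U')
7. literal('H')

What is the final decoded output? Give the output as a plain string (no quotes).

Token 1: literal('V'). Output: "V"
Token 2: literal('N'). Output: "VN"
Token 3: literal('R'). Output: "VNR"
Token 4: backref(off=2, len=5) (overlapping!). Copied 'NRNRN' from pos 1. Output: "VNRNRNRN"
Token 5: literal('O'). Output: "VNRNRNRNO"
Token 6: literal('U'). Output: "VNRNRNRNOU"
Token 7: literal('H'). Output: "VNRNRNRNOUH"

Answer: VNRNRNRNOUH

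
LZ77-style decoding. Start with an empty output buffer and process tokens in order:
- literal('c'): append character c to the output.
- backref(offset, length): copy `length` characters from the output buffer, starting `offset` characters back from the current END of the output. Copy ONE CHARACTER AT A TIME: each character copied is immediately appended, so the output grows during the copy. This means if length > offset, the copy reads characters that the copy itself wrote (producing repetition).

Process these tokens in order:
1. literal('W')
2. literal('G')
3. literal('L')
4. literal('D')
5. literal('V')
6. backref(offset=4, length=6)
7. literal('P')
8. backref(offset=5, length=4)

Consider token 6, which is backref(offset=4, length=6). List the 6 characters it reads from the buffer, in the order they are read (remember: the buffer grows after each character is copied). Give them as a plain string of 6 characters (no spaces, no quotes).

Answer: GLDVGL

Derivation:
Token 1: literal('W'). Output: "W"
Token 2: literal('G'). Output: "WG"
Token 3: literal('L'). Output: "WGL"
Token 4: literal('D'). Output: "WGLD"
Token 5: literal('V'). Output: "WGLDV"
Token 6: backref(off=4, len=6). Buffer before: "WGLDV" (len 5)
  byte 1: read out[1]='G', append. Buffer now: "WGLDVG"
  byte 2: read out[2]='L', append. Buffer now: "WGLDVGL"
  byte 3: read out[3]='D', append. Buffer now: "WGLDVGLD"
  byte 4: read out[4]='V', append. Buffer now: "WGLDVGLDV"
  byte 5: read out[5]='G', append. Buffer now: "WGLDVGLDVG"
  byte 6: read out[6]='L', append. Buffer now: "WGLDVGLDVGL"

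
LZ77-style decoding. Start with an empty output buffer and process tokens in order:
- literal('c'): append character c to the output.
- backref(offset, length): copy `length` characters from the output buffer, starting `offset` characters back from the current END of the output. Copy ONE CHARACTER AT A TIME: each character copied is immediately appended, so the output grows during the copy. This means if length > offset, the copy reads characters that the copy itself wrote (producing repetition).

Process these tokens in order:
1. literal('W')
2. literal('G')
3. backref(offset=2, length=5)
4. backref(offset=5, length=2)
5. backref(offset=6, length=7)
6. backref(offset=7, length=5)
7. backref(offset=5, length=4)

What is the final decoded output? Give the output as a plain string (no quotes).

Answer: WGWGWGWWGGWGWWGGGWGWWGWGW

Derivation:
Token 1: literal('W'). Output: "W"
Token 2: literal('G'). Output: "WG"
Token 3: backref(off=2, len=5) (overlapping!). Copied 'WGWGW' from pos 0. Output: "WGWGWGW"
Token 4: backref(off=5, len=2). Copied 'WG' from pos 2. Output: "WGWGWGWWG"
Token 5: backref(off=6, len=7) (overlapping!). Copied 'GWGWWGG' from pos 3. Output: "WGWGWGWWGGWGWWGG"
Token 6: backref(off=7, len=5). Copied 'GWGWW' from pos 9. Output: "WGWGWGWWGGWGWWGGGWGWW"
Token 7: backref(off=5, len=4). Copied 'GWGW' from pos 16. Output: "WGWGWGWWGGWGWWGGGWGWWGWGW"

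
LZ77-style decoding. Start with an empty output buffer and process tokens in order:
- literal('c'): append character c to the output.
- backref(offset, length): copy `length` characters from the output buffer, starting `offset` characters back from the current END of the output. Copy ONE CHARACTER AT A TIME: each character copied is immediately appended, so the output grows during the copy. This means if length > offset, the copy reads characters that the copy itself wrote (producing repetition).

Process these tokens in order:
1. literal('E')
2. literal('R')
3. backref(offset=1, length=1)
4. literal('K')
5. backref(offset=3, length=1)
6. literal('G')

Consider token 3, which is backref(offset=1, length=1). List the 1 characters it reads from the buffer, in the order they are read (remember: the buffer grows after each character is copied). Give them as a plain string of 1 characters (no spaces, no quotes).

Token 1: literal('E'). Output: "E"
Token 2: literal('R'). Output: "ER"
Token 3: backref(off=1, len=1). Buffer before: "ER" (len 2)
  byte 1: read out[1]='R', append. Buffer now: "ERR"

Answer: R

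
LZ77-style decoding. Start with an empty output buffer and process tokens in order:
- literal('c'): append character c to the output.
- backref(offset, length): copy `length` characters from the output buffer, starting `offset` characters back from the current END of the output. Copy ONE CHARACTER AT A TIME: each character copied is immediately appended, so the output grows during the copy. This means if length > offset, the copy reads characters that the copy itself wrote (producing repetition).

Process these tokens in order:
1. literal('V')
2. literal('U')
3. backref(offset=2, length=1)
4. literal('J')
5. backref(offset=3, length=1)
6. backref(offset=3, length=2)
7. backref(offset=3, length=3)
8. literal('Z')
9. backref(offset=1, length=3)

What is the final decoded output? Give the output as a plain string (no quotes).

Token 1: literal('V'). Output: "V"
Token 2: literal('U'). Output: "VU"
Token 3: backref(off=2, len=1). Copied 'V' from pos 0. Output: "VUV"
Token 4: literal('J'). Output: "VUVJ"
Token 5: backref(off=3, len=1). Copied 'U' from pos 1. Output: "VUVJU"
Token 6: backref(off=3, len=2). Copied 'VJ' from pos 2. Output: "VUVJUVJ"
Token 7: backref(off=3, len=3). Copied 'UVJ' from pos 4. Output: "VUVJUVJUVJ"
Token 8: literal('Z'). Output: "VUVJUVJUVJZ"
Token 9: backref(off=1, len=3) (overlapping!). Copied 'ZZZ' from pos 10. Output: "VUVJUVJUVJZZZZ"

Answer: VUVJUVJUVJZZZZ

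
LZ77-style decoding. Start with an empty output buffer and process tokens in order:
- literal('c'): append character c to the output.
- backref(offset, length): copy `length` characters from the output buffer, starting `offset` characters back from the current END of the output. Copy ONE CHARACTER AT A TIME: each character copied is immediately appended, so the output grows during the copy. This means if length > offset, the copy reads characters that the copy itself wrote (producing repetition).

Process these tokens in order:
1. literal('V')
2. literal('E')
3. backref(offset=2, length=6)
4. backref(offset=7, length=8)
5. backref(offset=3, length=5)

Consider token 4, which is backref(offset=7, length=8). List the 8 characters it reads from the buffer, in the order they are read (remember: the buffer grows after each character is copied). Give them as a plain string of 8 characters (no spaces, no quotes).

Token 1: literal('V'). Output: "V"
Token 2: literal('E'). Output: "VE"
Token 3: backref(off=2, len=6) (overlapping!). Copied 'VEVEVE' from pos 0. Output: "VEVEVEVE"
Token 4: backref(off=7, len=8). Buffer before: "VEVEVEVE" (len 8)
  byte 1: read out[1]='E', append. Buffer now: "VEVEVEVEE"
  byte 2: read out[2]='V', append. Buffer now: "VEVEVEVEEV"
  byte 3: read out[3]='E', append. Buffer now: "VEVEVEVEEVE"
  byte 4: read out[4]='V', append. Buffer now: "VEVEVEVEEVEV"
  byte 5: read out[5]='E', append. Buffer now: "VEVEVEVEEVEVE"
  byte 6: read out[6]='V', append. Buffer now: "VEVEVEVEEVEVEV"
  byte 7: read out[7]='E', append. Buffer now: "VEVEVEVEEVEVEVE"
  byte 8: read out[8]='E', append. Buffer now: "VEVEVEVEEVEVEVEE"

Answer: EVEVEVEE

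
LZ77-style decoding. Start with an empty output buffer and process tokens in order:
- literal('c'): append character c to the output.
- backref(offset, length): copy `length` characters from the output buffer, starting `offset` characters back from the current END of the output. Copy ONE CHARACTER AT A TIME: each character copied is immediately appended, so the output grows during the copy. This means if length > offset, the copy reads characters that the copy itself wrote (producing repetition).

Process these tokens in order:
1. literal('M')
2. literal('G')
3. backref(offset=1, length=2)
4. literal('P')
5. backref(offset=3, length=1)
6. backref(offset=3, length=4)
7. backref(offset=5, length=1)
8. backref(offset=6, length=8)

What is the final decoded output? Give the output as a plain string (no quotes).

Answer: MGGGPGGPGGGGGPGGGGG

Derivation:
Token 1: literal('M'). Output: "M"
Token 2: literal('G'). Output: "MG"
Token 3: backref(off=1, len=2) (overlapping!). Copied 'GG' from pos 1. Output: "MGGG"
Token 4: literal('P'). Output: "MGGGP"
Token 5: backref(off=3, len=1). Copied 'G' from pos 2. Output: "MGGGPG"
Token 6: backref(off=3, len=4) (overlapping!). Copied 'GPGG' from pos 3. Output: "MGGGPGGPGG"
Token 7: backref(off=5, len=1). Copied 'G' from pos 5. Output: "MGGGPGGPGGG"
Token 8: backref(off=6, len=8) (overlapping!). Copied 'GGPGGGGG' from pos 5. Output: "MGGGPGGPGGGGGPGGGGG"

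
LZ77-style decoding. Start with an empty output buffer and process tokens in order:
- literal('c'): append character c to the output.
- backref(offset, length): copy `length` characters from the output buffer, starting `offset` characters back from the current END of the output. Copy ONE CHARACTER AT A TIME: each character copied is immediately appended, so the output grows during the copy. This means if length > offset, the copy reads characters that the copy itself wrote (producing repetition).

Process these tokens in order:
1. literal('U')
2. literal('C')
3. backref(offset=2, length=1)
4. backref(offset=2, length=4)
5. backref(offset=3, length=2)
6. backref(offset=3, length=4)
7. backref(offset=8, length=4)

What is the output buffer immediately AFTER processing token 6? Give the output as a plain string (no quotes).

Answer: UCUCUCUUCUUCU

Derivation:
Token 1: literal('U'). Output: "U"
Token 2: literal('C'). Output: "UC"
Token 3: backref(off=2, len=1). Copied 'U' from pos 0. Output: "UCU"
Token 4: backref(off=2, len=4) (overlapping!). Copied 'CUCU' from pos 1. Output: "UCUCUCU"
Token 5: backref(off=3, len=2). Copied 'UC' from pos 4. Output: "UCUCUCUUC"
Token 6: backref(off=3, len=4) (overlapping!). Copied 'UUCU' from pos 6. Output: "UCUCUCUUCUUCU"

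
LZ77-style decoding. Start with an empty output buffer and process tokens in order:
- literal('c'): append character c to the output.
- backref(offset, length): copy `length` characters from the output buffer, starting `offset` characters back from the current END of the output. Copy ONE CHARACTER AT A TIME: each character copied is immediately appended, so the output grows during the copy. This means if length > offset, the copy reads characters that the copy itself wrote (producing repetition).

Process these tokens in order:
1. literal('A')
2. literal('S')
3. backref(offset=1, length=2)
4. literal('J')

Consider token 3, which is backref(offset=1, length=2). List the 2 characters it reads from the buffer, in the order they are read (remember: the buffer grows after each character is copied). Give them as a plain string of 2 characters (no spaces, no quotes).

Answer: SS

Derivation:
Token 1: literal('A'). Output: "A"
Token 2: literal('S'). Output: "AS"
Token 3: backref(off=1, len=2). Buffer before: "AS" (len 2)
  byte 1: read out[1]='S', append. Buffer now: "ASS"
  byte 2: read out[2]='S', append. Buffer now: "ASSS"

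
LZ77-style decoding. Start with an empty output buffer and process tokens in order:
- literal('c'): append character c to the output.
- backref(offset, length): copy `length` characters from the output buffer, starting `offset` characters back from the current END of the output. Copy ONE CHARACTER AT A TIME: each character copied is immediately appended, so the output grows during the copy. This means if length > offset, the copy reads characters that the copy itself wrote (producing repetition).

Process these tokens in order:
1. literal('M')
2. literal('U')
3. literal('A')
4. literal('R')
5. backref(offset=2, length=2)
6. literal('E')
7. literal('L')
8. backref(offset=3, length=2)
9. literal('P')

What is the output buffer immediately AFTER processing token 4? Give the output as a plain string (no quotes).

Token 1: literal('M'). Output: "M"
Token 2: literal('U'). Output: "MU"
Token 3: literal('A'). Output: "MUA"
Token 4: literal('R'). Output: "MUAR"

Answer: MUAR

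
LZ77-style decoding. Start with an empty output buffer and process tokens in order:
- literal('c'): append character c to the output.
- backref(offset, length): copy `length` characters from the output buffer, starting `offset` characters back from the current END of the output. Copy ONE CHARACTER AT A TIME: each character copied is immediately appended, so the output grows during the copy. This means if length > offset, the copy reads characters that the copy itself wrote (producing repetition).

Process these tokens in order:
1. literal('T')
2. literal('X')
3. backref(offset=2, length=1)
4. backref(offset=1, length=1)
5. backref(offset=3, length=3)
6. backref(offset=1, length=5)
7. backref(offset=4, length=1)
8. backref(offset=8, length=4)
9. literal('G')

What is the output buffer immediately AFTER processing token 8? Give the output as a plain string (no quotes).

Answer: TXTTXTTTTTTTTTTTT

Derivation:
Token 1: literal('T'). Output: "T"
Token 2: literal('X'). Output: "TX"
Token 3: backref(off=2, len=1). Copied 'T' from pos 0. Output: "TXT"
Token 4: backref(off=1, len=1). Copied 'T' from pos 2. Output: "TXTT"
Token 5: backref(off=3, len=3). Copied 'XTT' from pos 1. Output: "TXTTXTT"
Token 6: backref(off=1, len=5) (overlapping!). Copied 'TTTTT' from pos 6. Output: "TXTTXTTTTTTT"
Token 7: backref(off=4, len=1). Copied 'T' from pos 8. Output: "TXTTXTTTTTTTT"
Token 8: backref(off=8, len=4). Copied 'TTTT' from pos 5. Output: "TXTTXTTTTTTTTTTTT"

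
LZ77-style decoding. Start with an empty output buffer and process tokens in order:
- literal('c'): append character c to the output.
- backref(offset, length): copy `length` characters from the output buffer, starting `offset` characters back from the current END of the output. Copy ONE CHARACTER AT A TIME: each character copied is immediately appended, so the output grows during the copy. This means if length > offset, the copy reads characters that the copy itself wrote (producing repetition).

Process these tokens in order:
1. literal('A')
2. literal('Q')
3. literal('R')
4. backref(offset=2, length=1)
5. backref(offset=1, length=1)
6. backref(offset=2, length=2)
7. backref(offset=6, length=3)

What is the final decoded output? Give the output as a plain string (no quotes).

Token 1: literal('A'). Output: "A"
Token 2: literal('Q'). Output: "AQ"
Token 3: literal('R'). Output: "AQR"
Token 4: backref(off=2, len=1). Copied 'Q' from pos 1. Output: "AQRQ"
Token 5: backref(off=1, len=1). Copied 'Q' from pos 3. Output: "AQRQQ"
Token 6: backref(off=2, len=2). Copied 'QQ' from pos 3. Output: "AQRQQQQ"
Token 7: backref(off=6, len=3). Copied 'QRQ' from pos 1. Output: "AQRQQQQQRQ"

Answer: AQRQQQQQRQ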